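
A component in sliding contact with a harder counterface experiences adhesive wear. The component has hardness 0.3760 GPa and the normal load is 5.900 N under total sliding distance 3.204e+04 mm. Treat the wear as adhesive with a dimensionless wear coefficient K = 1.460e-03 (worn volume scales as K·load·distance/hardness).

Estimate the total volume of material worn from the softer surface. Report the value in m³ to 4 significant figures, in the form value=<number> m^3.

value=7.340e-10 m^3

The algebra runs at full float precision; intermediates are shown rounded, and rounded just once to 4 significant digits.
Path length L = 3.204e+04 mm = 32.04 m.
Hardness H = 0.3760 GPa = 3.760e+08 Pa.
Expressed in SI base units: W = 5.900 N, H = 3.760e+08 Pa, K = 1.460e-03.
Apply Archard: V = K·W·L/H = 1.460e-03 · 5.900 · 32.04 / 3.760e+08 = 7.340e-10 m³.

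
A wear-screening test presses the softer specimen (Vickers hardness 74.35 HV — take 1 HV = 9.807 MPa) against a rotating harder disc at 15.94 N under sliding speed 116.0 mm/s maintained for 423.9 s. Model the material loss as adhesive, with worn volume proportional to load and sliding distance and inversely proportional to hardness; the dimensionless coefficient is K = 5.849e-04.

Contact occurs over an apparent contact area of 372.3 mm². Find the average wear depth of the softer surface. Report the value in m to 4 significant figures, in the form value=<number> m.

value=1.689e-06 m

Shown intermediates are rounded. Each operation keeps full precision. Rounded just once, at 4 significant figures.
Sliding speed v = 116.0 mm/s = 0.1160 m/s. Total distance L = v·t = 0.1160 m/s × 423.9 s = 49.17 m.
Hardness H = 74.35 HV × 9.807 MPa/HV = 729.2 MPa = 7.292e+08 Pa.
Contact area A = 372.3 mm² = 3.723e-04 m².
As SI base values: W = 15.94 N, H = 7.292e+08 Pa, K = 5.849e-04.
Apply Archard: V = K·W·L/H = 5.849e-04 · 15.94 · 49.17 / 7.292e+08 = 6.287e-10 m³.
Depth of wear h = V/A = 6.287e-10 / 3.723e-04 = 1.689e-06 m.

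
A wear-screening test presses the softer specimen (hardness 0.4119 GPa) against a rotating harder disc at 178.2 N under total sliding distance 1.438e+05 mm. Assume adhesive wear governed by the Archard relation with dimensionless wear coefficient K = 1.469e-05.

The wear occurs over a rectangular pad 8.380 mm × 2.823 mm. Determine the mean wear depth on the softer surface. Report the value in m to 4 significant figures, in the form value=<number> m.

value=3.863e-05 m

Quoted intermediates are rounded; all working math runs at exact precision. Rounded once at the end: four significant digits.
Total distance L = 1.438e+05 mm = 143.8 m.
Hardness H = 0.4119 GPa = 4.119e+08 Pa.
Pad sides 8.380 mm × 2.823 mm = 0.008380 m × 0.002823 m. Contact area A = 0.008380 m × 0.002823 m = 2.366e-05 m².
In SI base units: W = 178.2 N, H = 4.119e+08 Pa, K = 1.469e-05.
The Archard volume V = K·W·L/H = 1.469e-05 · 178.2 · 143.8 / 4.119e+08 = 9.139e-10 m³.
Depth of wear h = V/A = 9.139e-10 / 2.366e-05 = 3.863e-05 m.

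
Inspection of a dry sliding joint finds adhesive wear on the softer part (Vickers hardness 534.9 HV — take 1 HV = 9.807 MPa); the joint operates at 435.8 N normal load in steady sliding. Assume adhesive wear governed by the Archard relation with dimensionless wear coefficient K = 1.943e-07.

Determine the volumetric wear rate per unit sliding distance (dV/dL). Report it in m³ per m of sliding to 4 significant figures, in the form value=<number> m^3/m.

value=1.614e-14 m^3/m

The algebra holds full float precision — shown intermediates are rounded, and one last rounding, at four significant digits.
Convert: Hardness H = 534.9 HV × 9.807 MPa/HV = 5246 MPa = 5.246e+09 Pa.
In SI base units, W = 435.8 N, H = 5.246e+09 Pa, K = 1.943e-07.
Volumetric rate dV/dL = K·W/H — distance-free: 1.943e-07 · 435.8 / 5.246e+09 = 1.614e-14 m³/m.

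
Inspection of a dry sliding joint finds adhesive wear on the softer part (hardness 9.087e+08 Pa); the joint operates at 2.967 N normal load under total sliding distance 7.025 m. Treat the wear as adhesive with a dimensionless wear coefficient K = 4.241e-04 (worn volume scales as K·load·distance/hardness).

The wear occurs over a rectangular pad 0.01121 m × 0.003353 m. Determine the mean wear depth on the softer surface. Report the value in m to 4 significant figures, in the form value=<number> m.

Each operation runs at exact precision. Shown intermediates are rounded, and rounded once at the end to four significant figures.
Contact area A = 0.01121 m × 0.003353 m = 3.759e-05 m².
SI base units throughout: W = 2.967 N, H = 9.087e+08 Pa, K = 4.241e-04.
Volume removed: V = K·W·L/H = 4.241e-04 · 2.967 · 7.025 / 9.087e+08 = 9.728e-12 m³.
Mean depth h = V/A = 9.728e-12 / 3.759e-05 = 2.588e-07 m.

value=2.588e-07 m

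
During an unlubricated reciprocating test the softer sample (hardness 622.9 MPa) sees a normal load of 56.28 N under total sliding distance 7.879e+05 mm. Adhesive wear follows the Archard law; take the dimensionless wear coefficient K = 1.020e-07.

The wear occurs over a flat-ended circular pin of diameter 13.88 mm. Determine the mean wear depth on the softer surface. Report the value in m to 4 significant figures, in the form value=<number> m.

The computation carries full precision, and the intermediates are displayed rounded — rounded just once: 4 significant digits.
Total distance L = 7.879e+05 mm = 787.9 m.
Hardness H = 622.9 MPa = 6.229e+08 Pa.
Pin diameter d = 13.88 mm = 0.01388 m. Contact area A = π·d²/4 = π·(0.01388 m)²/4 = 1.513e-04 m².
SI base units throughout: W = 56.28 N, H = 6.229e+08 Pa, K = 1.020e-07.
Apply Archard: V = K·W·L/H = 1.020e-07 · 56.28 · 787.9 / 6.229e+08 = 7.261e-12 m³.
Depth of wear h = V/A = 7.261e-12 / 1.513e-04 = 4.799e-08 m.

value=4.799e-08 m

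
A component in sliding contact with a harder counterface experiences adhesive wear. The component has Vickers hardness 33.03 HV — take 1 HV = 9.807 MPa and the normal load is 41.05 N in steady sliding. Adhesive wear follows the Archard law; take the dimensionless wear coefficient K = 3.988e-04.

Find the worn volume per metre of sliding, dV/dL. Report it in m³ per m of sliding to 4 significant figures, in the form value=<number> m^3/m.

All arithmetic keeps full precision. Intermediate values are displayed rounded. Rounded once at the end: four significant figures.
Convert: Hardness H = 33.03 HV × 9.807 MPa/HV = 323.9 MPa = 3.239e+08 Pa.
Restated in SI base units: W = 41.05 N, H = 3.239e+08 Pa, K = 3.988e-04.
Sliding wear rate dV/dL = K·W/H: 3.988e-04 · 41.05 / 3.239e+08 = 5.054e-11 m³/m.

value=5.054e-11 m^3/m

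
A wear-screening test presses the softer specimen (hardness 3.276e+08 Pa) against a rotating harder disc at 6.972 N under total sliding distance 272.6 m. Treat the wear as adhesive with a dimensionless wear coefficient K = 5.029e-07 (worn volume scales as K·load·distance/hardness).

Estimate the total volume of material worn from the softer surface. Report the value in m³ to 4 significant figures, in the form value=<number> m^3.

Each operation maintains exact precision — the intermediates are displayed rounded. Rounded once at the end: four significant figures.
Working in SI base units: W = 6.972 N, H = 3.276e+08 Pa, K = 5.029e-07.
Apply Archard: V = K·W·L/H = 5.029e-07 · 6.972 · 272.6 / 3.276e+08 = 2.918e-12 m³.

value=2.918e-12 m^3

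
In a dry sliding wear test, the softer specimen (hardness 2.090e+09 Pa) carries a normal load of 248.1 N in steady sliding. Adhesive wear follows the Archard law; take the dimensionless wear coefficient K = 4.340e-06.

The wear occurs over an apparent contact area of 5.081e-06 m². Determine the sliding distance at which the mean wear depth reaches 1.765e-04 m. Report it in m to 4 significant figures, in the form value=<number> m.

All arithmetic maintains full precision — quoted intermediates are rounded — one final rounding: 4 significant figures.
In SI base units, W = 248.1 N, H = 2.090e+09 Pa, K = 4.340e-06.
Volume at the limit: V_lim = h_lim·A = 1.765e-04 · 5.081e-06 = 8.968e-10 m³.
Thus life L = V_lim·H/(K·W) = 8.968e-10 · 2.090e+09 / (4.340e-06 · 248.1) = 1741 m.

value=1741 m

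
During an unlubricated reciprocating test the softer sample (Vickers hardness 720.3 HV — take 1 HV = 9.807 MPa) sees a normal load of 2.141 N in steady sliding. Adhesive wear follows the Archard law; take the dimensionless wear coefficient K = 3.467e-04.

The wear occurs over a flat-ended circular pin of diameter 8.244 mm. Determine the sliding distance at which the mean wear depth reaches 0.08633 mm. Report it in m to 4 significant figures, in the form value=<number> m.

value=4.385e+04 m

Every step holds full float precision. Intermediate values are printed rounded, and rounded just once to 4 significant figures.
Convert: Hardness H = 720.3 HV × 9.807 MPa/HV = 7064 MPa = 7.064e+09 Pa.
Convert: Pin diameter d = 8.244 mm = 0.008244 m. Contact area A = π·d²/4 = π·(0.008244 m)²/4 = 5.338e-05 m².
Convert: Depth limit h_lim = 0.08633 mm = 8.633e-05 m.
Restated in SI base units: W = 2.141 N, H = 7.064e+09 Pa, K = 3.467e-04.
Permissible volume V_lim = h_lim·A = 8.633e-05 · 5.338e-05 = 4.608e-09 m³.
Sliding life L = V_lim·H/(K·W) = 4.608e-09 · 7.064e+09 / (3.467e-04 · 2.141) = 4.385e+04 m.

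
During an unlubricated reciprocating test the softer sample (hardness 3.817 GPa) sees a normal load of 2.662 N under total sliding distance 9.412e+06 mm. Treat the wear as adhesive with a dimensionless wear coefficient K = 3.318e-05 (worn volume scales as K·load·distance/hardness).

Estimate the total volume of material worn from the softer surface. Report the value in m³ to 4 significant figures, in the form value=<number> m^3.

value=2.178e-10 m^3

All working math runs at exact precision; shown intermediates are rounded, and rounded just once: 4 significant digits.
Distance covered L = 9.412e+06 mm = 9412 m.
Hardness H = 3.817 GPa = 3.817e+09 Pa.
SI base units throughout: W = 2.662 N, H = 3.817e+09 Pa, K = 3.318e-05.
Archard volume V = K·W·L/H = 3.318e-05 · 2.662 · 9412 / 3.817e+09 = 2.178e-10 m³.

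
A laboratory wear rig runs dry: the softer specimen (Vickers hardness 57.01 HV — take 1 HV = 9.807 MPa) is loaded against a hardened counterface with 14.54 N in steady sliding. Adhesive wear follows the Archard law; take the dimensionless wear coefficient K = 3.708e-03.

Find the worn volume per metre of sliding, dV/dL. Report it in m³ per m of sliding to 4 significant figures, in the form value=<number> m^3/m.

value=9.643e-11 m^3/m

Each operation runs at full float precision. Intermediate values are shown rounded, and one final rounding: 4 significant digits.
Convert: Hardness H = 57.01 HV × 9.807 MPa/HV = 559.1 MPa = 5.591e+08 Pa.
As SI base values: W = 14.54 N, H = 5.591e+08 Pa, K = 3.708e-03.
Rate of wear dV/dL = K·W/H, so: 3.708e-03 · 14.54 / 5.591e+08 = 9.643e-11 m³/m.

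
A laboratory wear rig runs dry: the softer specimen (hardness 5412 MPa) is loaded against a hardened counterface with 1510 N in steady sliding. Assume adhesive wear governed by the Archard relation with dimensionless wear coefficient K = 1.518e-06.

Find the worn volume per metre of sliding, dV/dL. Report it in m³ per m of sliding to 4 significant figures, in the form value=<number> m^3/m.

value=4.235e-13 m^3/m

All arithmetic keeps full float precision, and intermediates are displayed rounded — rounded just once, at 4 significant figures.
Convert: Hardness H = 5412 MPa = 5.412e+09 Pa.
SI base units throughout: W = 1510 N, H = 5.412e+09 Pa, K = 1.518e-06.
The wear rate dV/dL = K·W/H, per unit distance: 1.518e-06 · 1510 / 5.412e+09 = 4.235e-13 m³/m.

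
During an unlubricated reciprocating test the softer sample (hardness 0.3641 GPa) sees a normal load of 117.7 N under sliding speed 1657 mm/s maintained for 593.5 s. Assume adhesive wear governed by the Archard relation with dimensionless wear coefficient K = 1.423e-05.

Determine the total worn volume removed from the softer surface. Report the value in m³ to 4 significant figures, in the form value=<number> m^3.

value=4.524e-09 m^3

All arithmetic maintains full precision, and intermediate values are printed rounded, and a single final rounding to four significant digits.
Sliding speed v = 1657 mm/s = 1.657 m/s. Distance covered L = v·t = 1.657 m/s × 593.5 s = 983.4 m.
Hardness H = 0.3641 GPa = 3.641e+08 Pa.
In SI base units, W = 117.7 N, H = 3.641e+08 Pa, K = 1.423e-05.
Archard relation: V = K·W·L/H = 1.423e-05 · 117.7 · 983.4 / 3.641e+08 = 4.524e-09 m³.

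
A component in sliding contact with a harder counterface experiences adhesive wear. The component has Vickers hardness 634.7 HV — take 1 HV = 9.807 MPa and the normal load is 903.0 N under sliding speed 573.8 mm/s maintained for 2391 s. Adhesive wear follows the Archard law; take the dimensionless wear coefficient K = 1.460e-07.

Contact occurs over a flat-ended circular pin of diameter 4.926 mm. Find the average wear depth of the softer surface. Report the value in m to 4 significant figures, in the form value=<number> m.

Each operation runs at full precision; the intermediates are shown rounded. Rounded just once to 4 significant figures.
Sliding speed v = 573.8 mm/s = 0.5738 m/s. Distance covered L = v·t = 0.5738 m/s × 2391 s = 1372 m.
Hardness H = 634.7 HV × 9.807 MPa/HV = 6225 MPa = 6.225e+09 Pa.
Pin diameter d = 4.926 mm = 0.004926 m. Contact area A = π·d²/4 = π·(0.004926 m)²/4 = 1.906e-05 m².
Expressed in SI base units: W = 903.0 N, H = 6.225e+09 Pa, K = 1.460e-07.
The Archard volume V = K·W·L/H = 1.460e-07 · 903.0 · 1372 / 6.225e+09 = 2.906e-11 m³.
Depth of wear h = V/A = 2.906e-11 / 1.906e-05 = 1.525e-06 m.

value=1.525e-06 m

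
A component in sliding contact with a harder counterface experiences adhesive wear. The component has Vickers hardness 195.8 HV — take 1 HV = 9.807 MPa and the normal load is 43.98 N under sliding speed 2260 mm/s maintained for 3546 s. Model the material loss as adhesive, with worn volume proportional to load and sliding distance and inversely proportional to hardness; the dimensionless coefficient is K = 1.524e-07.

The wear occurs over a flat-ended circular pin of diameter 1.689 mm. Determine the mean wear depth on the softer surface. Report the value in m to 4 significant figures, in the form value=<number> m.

Displayed values are rounded, and all working math keeps exact precision, and one final rounding to four significant figures.
Convert: Sliding speed v = 2260 mm/s = 2.260 m/s. Path length L = v·t = 2.260 m/s × 3546 s = 8014 m.
Convert: Hardness H = 195.8 HV × 9.807 MPa/HV = 1920 MPa = 1.920e+09 Pa.
Convert: Pin diameter d = 1.689 mm = 0.001689 m. Contact area A = π·d²/4 = π·(0.001689 m)²/4 = 2.241e-06 m².
In SI base units: W = 43.98 N, H = 1.920e+09 Pa, K = 1.524e-07.
The Archard volume V = K·W·L/H = 1.524e-07 · 43.98 · 8014 / 1.920e+09 = 2.797e-11 m³.
Depth h = V/A = 2.797e-11 / 2.241e-06 = 1.249e-05 m.

value=1.249e-05 m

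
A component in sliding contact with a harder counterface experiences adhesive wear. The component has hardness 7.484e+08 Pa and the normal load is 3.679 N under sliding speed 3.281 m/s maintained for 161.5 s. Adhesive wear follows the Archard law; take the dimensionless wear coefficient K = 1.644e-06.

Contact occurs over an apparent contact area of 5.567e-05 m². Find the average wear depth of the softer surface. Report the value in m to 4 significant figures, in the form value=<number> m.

Shown intermediates are rounded, and the algebra keeps full precision, and a lone final rounding: four significant figures.
Distance covered L = v·t = 3.281 m/s × 161.5 s = 529.9 m.
In SI base units, W = 3.679 N, H = 7.484e+08 Pa, K = 1.644e-06.
Volume removed: V = K·W·L/H = 1.644e-06 · 3.679 · 529.9 / 7.484e+08 = 4.282e-12 m³.
Mean wear depth h = V/A = 4.282e-12 / 5.567e-05 = 7.692e-08 m.

value=7.692e-08 m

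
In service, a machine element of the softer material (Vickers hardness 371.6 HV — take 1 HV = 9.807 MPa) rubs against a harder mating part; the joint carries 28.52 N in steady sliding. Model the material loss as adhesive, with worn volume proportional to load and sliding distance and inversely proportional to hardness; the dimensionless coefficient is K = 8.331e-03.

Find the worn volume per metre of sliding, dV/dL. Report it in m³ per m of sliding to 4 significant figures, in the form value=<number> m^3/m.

value=6.520e-11 m^3/m

Intermediate values are shown rounded — all arithmetic maintains full precision, and rounded just once, at four significant digits.
Convert: Hardness H = 371.6 HV × 9.807 MPa/HV = 3644 MPa = 3.644e+09 Pa.
Collected in SI base units: W = 28.52 N, H = 3.644e+09 Pa, K = 8.331e-03.
Volumetric rate dV/dL = K·W/H: 8.331e-03 · 28.52 / 3.644e+09 = 6.520e-11 m³/m.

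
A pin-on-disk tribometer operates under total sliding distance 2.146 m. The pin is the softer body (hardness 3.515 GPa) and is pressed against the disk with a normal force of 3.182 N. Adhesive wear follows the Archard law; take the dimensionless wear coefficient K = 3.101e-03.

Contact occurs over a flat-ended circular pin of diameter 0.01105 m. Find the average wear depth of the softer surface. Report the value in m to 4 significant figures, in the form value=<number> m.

value=6.282e-08 m

The computation holds full float precision, and the intermediates are displayed rounded, and rounded just once to 4 significant figures.
Hardness H = 3.515 GPa = 3.515e+09 Pa.
Contact area A = π·d²/4 = π·(0.01105 m)²/4 = 9.590e-05 m².
Collected in SI base units: W = 3.182 N, H = 3.515e+09 Pa, K = 3.101e-03.
Archard volume V = K·W·L/H = 3.101e-03 · 3.182 · 2.146 / 3.515e+09 = 6.024e-12 m³.
Depth of wear h = V/A = 6.024e-12 / 9.590e-05 = 6.282e-08 m.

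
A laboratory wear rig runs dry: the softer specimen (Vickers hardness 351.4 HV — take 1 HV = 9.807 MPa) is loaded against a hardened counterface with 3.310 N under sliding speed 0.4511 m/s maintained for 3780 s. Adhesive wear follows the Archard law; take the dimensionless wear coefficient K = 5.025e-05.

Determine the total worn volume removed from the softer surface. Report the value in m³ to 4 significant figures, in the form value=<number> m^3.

The computation keeps full precision. Intermediate values appear rounded. Rounded once at the end to 4 significant digits.
Convert: Distance covered L = v·t = 0.4511 m/s × 3780 s = 1705 m.
Convert: Hardness H = 351.4 HV × 9.807 MPa/HV = 3446 MPa = 3.446e+09 Pa.
In SI base units: W = 3.310 N, H = 3.446e+09 Pa, K = 5.025e-05.
Apply Archard: V = K·W·L/H = 5.025e-05 · 3.310 · 1705 / 3.446e+09 = 8.230e-11 m³.

value=8.230e-11 m^3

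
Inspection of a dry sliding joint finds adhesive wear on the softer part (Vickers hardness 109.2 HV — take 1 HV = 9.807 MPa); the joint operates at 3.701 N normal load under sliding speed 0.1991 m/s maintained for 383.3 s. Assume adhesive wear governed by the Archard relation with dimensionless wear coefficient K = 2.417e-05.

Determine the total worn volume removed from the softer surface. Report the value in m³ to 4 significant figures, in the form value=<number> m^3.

value=6.375e-12 m^3

The algebra maintains full precision. Intermediate values are shown rounded. Rounded once at the end, at four significant figures.
Path length L = v·t = 0.1991 m/s × 383.3 s = 76.32 m.
Hardness H = 109.2 HV × 9.807 MPa/HV = 1071 MPa = 1.071e+09 Pa.
SI base units throughout: W = 3.701 N, H = 1.071e+09 Pa, K = 2.417e-05.
Worn volume V = K·W·L/H = 2.417e-05 · 3.701 · 76.32 / 1.071e+09 = 6.375e-12 m³.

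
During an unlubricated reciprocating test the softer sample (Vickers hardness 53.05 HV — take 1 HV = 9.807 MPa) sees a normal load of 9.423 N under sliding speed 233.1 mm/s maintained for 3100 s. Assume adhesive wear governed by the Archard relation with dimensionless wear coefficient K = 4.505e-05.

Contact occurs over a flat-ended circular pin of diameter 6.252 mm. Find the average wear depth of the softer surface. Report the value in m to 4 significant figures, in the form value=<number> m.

Intermediate values are shown rounded; the algebra holds full float precision — one final rounding: four significant figures.
Convert: Sliding speed v = 233.1 mm/s = 0.2331 m/s. Total distance L = v·t = 0.2331 m/s × 3100 s = 722.6 m.
Convert: Hardness H = 53.05 HV × 9.807 MPa/HV = 520.3 MPa = 5.203e+08 Pa.
Convert: Pin diameter d = 6.252 mm = 0.006252 m. Contact area A = π·d²/4 = π·(0.006252 m)²/4 = 3.070e-05 m².
As SI base values: W = 9.423 N, H = 5.203e+08 Pa, K = 4.505e-05.
Wear volume V = K·W·L/H = 4.505e-05 · 9.423 · 722.6 / 5.203e+08 = 5.896e-10 m³.
Depth of wear h = V/A = 5.896e-10 / 3.070e-05 = 1.921e-05 m.

value=1.921e-05 m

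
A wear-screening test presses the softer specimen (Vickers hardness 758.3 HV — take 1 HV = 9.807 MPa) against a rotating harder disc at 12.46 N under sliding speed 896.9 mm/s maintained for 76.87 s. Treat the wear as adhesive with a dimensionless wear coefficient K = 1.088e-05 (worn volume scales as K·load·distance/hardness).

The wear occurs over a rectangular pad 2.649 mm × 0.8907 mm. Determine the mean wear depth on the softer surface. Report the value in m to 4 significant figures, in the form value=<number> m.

value=5.327e-07 m

Printed values are rounded — the computation runs at full float precision — a lone final rounding, at four significant digits.
Convert: Sliding speed v = 896.9 mm/s = 0.8969 m/s. Total distance L = v·t = 0.8969 m/s × 76.87 s = 68.94 m.
Convert: Hardness H = 758.3 HV × 9.807 MPa/HV = 7437 MPa = 7.437e+09 Pa.
Convert: Pad sides 2.649 mm × 0.8907 mm = 2.649e-03 m × 8.907e-04 m. Contact area A = 2.649e-03 m × 8.907e-04 m = 2.359e-06 m².
Collected in SI base units: W = 12.46 N, H = 7.437e+09 Pa, K = 1.088e-05.
By Archard's law, V = K·W·L/H = 1.088e-05 · 12.46 · 68.94 / 7.437e+09 = 1.257e-12 m³.
Mean depth h = V/A = 1.257e-12 / 2.359e-06 = 5.327e-07 m.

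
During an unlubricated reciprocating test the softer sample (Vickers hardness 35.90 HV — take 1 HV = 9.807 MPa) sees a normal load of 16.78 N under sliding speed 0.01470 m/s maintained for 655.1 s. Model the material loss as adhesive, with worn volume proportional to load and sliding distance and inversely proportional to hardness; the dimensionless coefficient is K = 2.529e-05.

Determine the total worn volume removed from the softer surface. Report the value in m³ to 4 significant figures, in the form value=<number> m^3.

Displayed values are rounded — every step keeps exact precision — a lone final rounding to four significant figures.
Distance L = v·t = 0.01470 m/s × 655.1 s = 9.630 m.
Hardness H = 35.90 HV × 9.807 MPa/HV = 352.1 MPa = 3.521e+08 Pa.
Working in SI base units: W = 16.78 N, H = 3.521e+08 Pa, K = 2.529e-05.
Apply Archard: V = K·W·L/H = 2.529e-05 · 16.78 · 9.630 / 3.521e+08 = 1.161e-11 m³.

value=1.161e-11 m^3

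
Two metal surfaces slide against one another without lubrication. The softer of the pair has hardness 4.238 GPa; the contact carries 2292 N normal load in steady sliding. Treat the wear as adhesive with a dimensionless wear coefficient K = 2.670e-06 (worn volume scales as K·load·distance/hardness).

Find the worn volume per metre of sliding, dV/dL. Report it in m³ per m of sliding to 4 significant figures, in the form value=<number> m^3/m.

The intermediates are printed rounded, and the computation maintains full precision; rounded once at the end: four significant figures.
Convert: Hardness H = 4.238 GPa = 4.238e+09 Pa.
Working in SI base units: W = 2292 N, H = 4.238e+09 Pa, K = 2.670e-06.
Wear rate dV/dL = K·W/H, per unit distance: 2.670e-06 · 2292 / 4.238e+09 = 1.444e-12 m³/m.

value=1.444e-12 m^3/m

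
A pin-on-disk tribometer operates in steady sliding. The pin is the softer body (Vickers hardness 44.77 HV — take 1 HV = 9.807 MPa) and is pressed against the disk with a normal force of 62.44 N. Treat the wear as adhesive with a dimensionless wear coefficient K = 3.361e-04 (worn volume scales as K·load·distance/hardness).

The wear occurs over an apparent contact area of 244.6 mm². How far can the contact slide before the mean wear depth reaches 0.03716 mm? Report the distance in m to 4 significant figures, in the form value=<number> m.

Each operation maintains full precision. Shown intermediates are rounded — rounded just once to four significant digits.
Hardness H = 44.77 HV × 9.807 MPa/HV = 439.1 MPa = 4.391e+08 Pa.
Contact area A = 244.6 mm² = 2.446e-04 m².
Depth limit h_lim = 0.03716 mm = 3.716e-05 m.
In SI base units, W = 62.44 N, H = 4.391e+08 Pa, K = 3.361e-04.
Volume at the limit: V_lim = h_lim·A = 3.716e-05 · 2.446e-04 = 9.089e-09 m³.
Life L = V_lim·H/(K·W) = 9.089e-09 · 4.391e+08 / (3.361e-04 · 62.44) = 190.2 m.

value=190.2 m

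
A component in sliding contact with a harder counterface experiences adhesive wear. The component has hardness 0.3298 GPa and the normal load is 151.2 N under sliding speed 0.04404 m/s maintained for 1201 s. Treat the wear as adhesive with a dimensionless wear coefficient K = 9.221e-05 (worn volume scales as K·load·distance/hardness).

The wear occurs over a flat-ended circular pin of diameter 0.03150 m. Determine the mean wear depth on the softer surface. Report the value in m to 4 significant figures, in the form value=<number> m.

The algebra keeps exact precision — intermediate values are displayed rounded; a lone final rounding, at 4 significant figures.
Total distance L = v·t = 0.04404 m/s × 1201 s = 52.89 m.
Hardness H = 0.3298 GPa = 3.298e+08 Pa.
Contact area A = π·d²/4 = π·(0.03150 m)²/4 = 7.793e-04 m².
Collected in SI base units: W = 151.2 N, H = 3.298e+08 Pa, K = 9.221e-05.
Volume removed: V = K·W·L/H = 9.221e-05 · 151.2 · 52.89 / 3.298e+08 = 2.236e-09 m³.
Mean depth h = V/A = 2.236e-09 / 7.793e-04 = 2.869e-06 m.

value=2.869e-06 m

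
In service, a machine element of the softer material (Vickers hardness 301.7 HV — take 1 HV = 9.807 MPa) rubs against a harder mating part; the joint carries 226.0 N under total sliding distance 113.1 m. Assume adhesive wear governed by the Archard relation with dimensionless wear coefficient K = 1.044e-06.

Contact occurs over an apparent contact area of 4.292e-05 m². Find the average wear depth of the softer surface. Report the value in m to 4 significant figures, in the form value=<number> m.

Shown intermediates are rounded — every step keeps full float precision — a lone final rounding to 4 significant figures.
Hardness H = 301.7 HV × 9.807 MPa/HV = 2959 MPa = 2.959e+09 Pa.
In SI base units, W = 226.0 N, H = 2.959e+09 Pa, K = 1.044e-06.
By Archard's law, V = K·W·L/H = 1.044e-06 · 226.0 · 113.1 / 2.959e+09 = 9.019e-12 m³.
Average depth h = V/A = 9.019e-12 / 4.292e-05 = 2.101e-07 m.

value=2.101e-07 m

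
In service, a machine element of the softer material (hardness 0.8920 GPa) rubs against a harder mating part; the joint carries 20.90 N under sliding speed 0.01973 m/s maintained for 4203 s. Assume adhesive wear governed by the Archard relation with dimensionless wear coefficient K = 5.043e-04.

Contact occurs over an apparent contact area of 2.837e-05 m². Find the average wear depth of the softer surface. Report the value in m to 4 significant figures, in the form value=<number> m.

value=3.454e-05 m

Each operation maintains full precision — intermediates appear rounded. Rounded just once to 4 significant figures.
Convert: Path length L = v·t = 0.01973 m/s × 4203 s = 82.93 m.
Convert: Hardness H = 0.8920 GPa = 8.920e+08 Pa.
In SI base units, W = 20.90 N, H = 8.920e+08 Pa, K = 5.043e-04.
Volume removed: V = K·W·L/H = 5.043e-04 · 20.90 · 82.93 / 8.920e+08 = 9.798e-10 m³.
Average depth h = V/A = 9.798e-10 / 2.837e-05 = 3.454e-05 m.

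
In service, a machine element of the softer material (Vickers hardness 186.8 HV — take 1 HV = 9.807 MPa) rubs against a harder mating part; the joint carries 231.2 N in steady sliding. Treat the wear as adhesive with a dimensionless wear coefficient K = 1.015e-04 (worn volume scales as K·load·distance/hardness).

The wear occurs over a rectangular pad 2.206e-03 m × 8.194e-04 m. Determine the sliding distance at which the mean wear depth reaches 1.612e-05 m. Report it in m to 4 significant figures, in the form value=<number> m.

value=2.275 m

Intermediates are shown rounded. The algebra runs at full float precision. Rounded once at the end: 4 significant figures.
Hardness H = 186.8 HV × 9.807 MPa/HV = 1832 MPa = 1.832e+09 Pa.
Contact area A = 2.206e-03 m × 8.194e-04 m = 1.808e-06 m².
SI base units throughout: W = 231.2 N, H = 1.832e+09 Pa, K = 1.015e-04.
Wearable volume V_lim = h_lim·A = 1.612e-05 · 1.808e-06 = 2.914e-11 m³.
Thus life L = V_lim·H/(K·W) = 2.914e-11 · 1.832e+09 / (1.015e-04 · 231.2) = 2.275 m.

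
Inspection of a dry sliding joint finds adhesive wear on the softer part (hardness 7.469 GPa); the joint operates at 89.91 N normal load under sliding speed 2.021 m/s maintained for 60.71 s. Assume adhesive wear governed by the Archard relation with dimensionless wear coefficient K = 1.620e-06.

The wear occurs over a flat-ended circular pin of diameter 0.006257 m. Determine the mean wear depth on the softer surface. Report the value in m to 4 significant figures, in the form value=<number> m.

Intermediate values are printed rounded, and the computation keeps exact precision, and rounded once at the end to four significant digits.
Convert: Distance L = v·t = 2.021 m/s × 60.71 s = 122.7 m.
Convert: Hardness H = 7.469 GPa = 7.469e+09 Pa.
Convert: Contact area A = π·d²/4 = π·(0.006257 m)²/4 = 3.075e-05 m².
Restated in SI base units: W = 89.91 N, H = 7.469e+09 Pa, K = 1.620e-06.
Apply Archard: V = K·W·L/H = 1.620e-06 · 89.91 · 122.7 / 7.469e+09 = 2.393e-12 m³.
Wear depth h = V/A = 2.393e-12 / 3.075e-05 = 7.782e-08 m.

value=7.782e-08 m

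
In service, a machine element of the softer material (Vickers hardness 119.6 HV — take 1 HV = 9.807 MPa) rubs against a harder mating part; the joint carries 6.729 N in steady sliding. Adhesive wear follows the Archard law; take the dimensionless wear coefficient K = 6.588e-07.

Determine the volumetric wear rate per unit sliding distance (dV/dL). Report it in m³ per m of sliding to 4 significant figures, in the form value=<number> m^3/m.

All working math keeps full precision. Intermediate values are printed rounded; rounded just once to four significant figures.
Hardness H = 119.6 HV × 9.807 MPa/HV = 1173 MPa = 1.173e+09 Pa.
Working in SI base units: W = 6.729 N, H = 1.173e+09 Pa, K = 6.588e-07.
Wear rate dV/dL = K·W/H — distance-free: 6.588e-07 · 6.729 / 1.173e+09 = 3.780e-15 m³/m.

value=3.780e-15 m^3/m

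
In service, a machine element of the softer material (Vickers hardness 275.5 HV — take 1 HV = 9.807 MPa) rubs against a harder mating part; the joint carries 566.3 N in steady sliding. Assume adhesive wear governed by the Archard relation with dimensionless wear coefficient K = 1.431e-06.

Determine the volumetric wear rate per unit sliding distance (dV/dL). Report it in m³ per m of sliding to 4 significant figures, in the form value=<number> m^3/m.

The computation holds exact precision — the intermediates appear rounded; a lone final rounding to 4 significant digits.
Hardness H = 275.5 HV × 9.807 MPa/HV = 2702 MPa = 2.702e+09 Pa.
In SI base units: W = 566.3 N, H = 2.702e+09 Pa, K = 1.431e-06.
Rate of wear dV/dL = K·W/H — distance-free: 1.431e-06 · 566.3 / 2.702e+09 = 2.999e-13 m³/m.

value=2.999e-13 m^3/m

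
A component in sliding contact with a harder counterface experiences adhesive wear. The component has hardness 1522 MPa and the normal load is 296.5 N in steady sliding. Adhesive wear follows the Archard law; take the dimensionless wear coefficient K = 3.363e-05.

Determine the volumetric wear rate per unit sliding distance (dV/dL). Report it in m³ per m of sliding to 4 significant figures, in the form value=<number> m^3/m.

Intermediate values appear rounded, and all arithmetic carries full precision — rounded once at the end, at four significant figures.
Convert: Hardness H = 1522 MPa = 1.522e+09 Pa.
Restated in SI base units: W = 296.5 N, H = 1.522e+09 Pa, K = 3.363e-05.
Wear rate dV/dL = K·W/H, per unit distance: 3.363e-05 · 296.5 / 1.522e+09 = 6.551e-12 m³/m.

value=6.551e-12 m^3/m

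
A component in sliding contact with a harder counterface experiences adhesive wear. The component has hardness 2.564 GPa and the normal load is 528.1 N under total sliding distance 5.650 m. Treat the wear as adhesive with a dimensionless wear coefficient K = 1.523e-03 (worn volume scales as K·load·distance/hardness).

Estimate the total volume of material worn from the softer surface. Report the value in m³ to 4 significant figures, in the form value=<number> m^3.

Quoted intermediates are rounded, and each operation carries full float precision, and one final rounding: four significant digits.
Hardness H = 2.564 GPa = 2.564e+09 Pa.
SI base units throughout: W = 528.1 N, H = 2.564e+09 Pa, K = 1.523e-03.
Volume removed: V = K·W·L/H = 1.523e-03 · 528.1 · 5.650 / 2.564e+09 = 1.772e-09 m³.

value=1.772e-09 m^3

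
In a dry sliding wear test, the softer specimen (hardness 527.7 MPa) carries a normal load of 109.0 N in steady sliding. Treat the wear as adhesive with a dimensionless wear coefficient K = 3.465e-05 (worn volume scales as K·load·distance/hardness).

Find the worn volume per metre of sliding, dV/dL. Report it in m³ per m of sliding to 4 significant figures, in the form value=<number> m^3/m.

Each operation holds full float precision; displayed values are rounded. Rounded just once: 4 significant digits.
Hardness H = 527.7 MPa = 5.277e+08 Pa.
Collected in SI base units: W = 109.0 N, H = 5.277e+08 Pa, K = 3.465e-05.
Wear rate dV/dL = K·W/H (no L dependence): 3.465e-05 · 109.0 / 5.277e+08 = 7.157e-12 m³/m.

value=7.157e-12 m^3/m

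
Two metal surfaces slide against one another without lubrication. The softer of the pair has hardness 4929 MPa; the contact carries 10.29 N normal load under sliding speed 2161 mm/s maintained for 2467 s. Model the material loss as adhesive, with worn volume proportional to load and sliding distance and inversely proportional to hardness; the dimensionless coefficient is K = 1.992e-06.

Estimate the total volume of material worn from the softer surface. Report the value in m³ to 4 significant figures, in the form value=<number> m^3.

Intermediate values are printed rounded — every step maintains full precision. Rounded just once: 4 significant digits.
Sliding speed v = 2161 mm/s = 2.161 m/s. The distance L = v·t = 2.161 m/s × 2467 s = 5331 m.
Hardness H = 4929 MPa = 4.929e+09 Pa.
SI base units throughout: W = 10.29 N, H = 4.929e+09 Pa, K = 1.992e-06.
Worn volume V = K·W·L/H = 1.992e-06 · 10.29 · 5331 / 4.929e+09 = 2.217e-11 m³.

value=2.217e-11 m^3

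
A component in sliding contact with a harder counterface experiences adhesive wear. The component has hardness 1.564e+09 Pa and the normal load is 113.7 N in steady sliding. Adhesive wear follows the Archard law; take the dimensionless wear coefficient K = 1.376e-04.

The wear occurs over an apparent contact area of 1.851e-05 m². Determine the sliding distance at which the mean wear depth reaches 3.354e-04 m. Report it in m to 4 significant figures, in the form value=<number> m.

The algebra carries full precision; intermediates appear rounded; one last rounding, at four significant digits.
Working in SI base units: W = 113.7 N, H = 1.564e+09 Pa, K = 1.376e-04.
Limit volume V_lim = h_lim·A = 3.354e-04 · 1.851e-05 = 6.208e-09 m³.
So the life L = V_lim·H/(K·W) = 6.208e-09 · 1.564e+09 / (1.376e-04 · 113.7) = 620.6 m.

value=620.6 m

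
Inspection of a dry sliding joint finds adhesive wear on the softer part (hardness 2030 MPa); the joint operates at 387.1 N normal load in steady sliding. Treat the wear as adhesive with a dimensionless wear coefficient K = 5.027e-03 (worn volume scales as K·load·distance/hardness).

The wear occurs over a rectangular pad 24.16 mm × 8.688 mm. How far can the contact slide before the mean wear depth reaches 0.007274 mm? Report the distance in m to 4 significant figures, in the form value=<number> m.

The algebra carries full float precision — intermediate values appear rounded; a lone final rounding to four significant figures.
Hardness H = 2030 MPa = 2.030e+09 Pa.
Pad sides 24.16 mm × 8.688 mm = 0.02416 m × 0.008688 m. Contact area A = 0.02416 m × 0.008688 m = 2.099e-04 m².
Depth limit h_lim = 0.007274 mm = 7.274e-06 m.
In SI base units: W = 387.1 N, H = 2.030e+09 Pa, K = 5.027e-03.
Limit volume V_lim = h_lim·A = 7.274e-06 · 2.099e-04 = 1.527e-09 m³.
Sliding life L = V_lim·H/(K·W) = 1.527e-09 · 2.030e+09 / (5.027e-03 · 387.1) = 1.593 m.

value=1.593 m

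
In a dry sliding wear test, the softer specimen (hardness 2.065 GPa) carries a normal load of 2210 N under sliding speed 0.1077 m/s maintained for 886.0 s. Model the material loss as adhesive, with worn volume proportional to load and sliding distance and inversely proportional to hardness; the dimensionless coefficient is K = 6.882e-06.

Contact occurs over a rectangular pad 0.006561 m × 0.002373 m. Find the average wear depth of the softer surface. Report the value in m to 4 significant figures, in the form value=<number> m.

All working math keeps exact precision, and shown intermediates are rounded. Rounded just once, at four significant figures.
Convert: Sliding distance L = v·t = 0.1077 m/s × 886.0 s = 95.42 m.
Convert: Hardness H = 2.065 GPa = 2.065e+09 Pa.
Convert: Contact area A = 0.006561 m × 0.002373 m = 1.557e-05 m².
Collected in SI base units: W = 2210 N, H = 2.065e+09 Pa, K = 6.882e-06.
The Archard volume V = K·W·L/H = 6.882e-06 · 2210 · 95.42 / 2.065e+09 = 7.028e-10 m³.
Depth h = V/A = 7.028e-10 / 1.557e-05 = 4.514e-05 m.

value=4.514e-05 m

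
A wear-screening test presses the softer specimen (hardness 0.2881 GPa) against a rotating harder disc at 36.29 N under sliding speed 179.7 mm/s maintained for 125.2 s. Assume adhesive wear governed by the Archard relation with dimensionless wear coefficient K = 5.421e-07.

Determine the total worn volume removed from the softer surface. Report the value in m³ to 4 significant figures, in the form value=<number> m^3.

The algebra runs at full precision, and shown intermediates are rounded. Rounded just once, at 4 significant figures.
Convert: Sliding speed v = 179.7 mm/s = 0.1797 m/s. Total distance L = v·t = 0.1797 m/s × 125.2 s = 22.50 m.
Convert: Hardness H = 0.2881 GPa = 2.881e+08 Pa.
Collected in SI base units: W = 36.29 N, H = 2.881e+08 Pa, K = 5.421e-07.
By Archard's law, V = K·W·L/H = 5.421e-07 · 36.29 · 22.50 / 2.881e+08 = 1.536e-12 m³.

value=1.536e-12 m^3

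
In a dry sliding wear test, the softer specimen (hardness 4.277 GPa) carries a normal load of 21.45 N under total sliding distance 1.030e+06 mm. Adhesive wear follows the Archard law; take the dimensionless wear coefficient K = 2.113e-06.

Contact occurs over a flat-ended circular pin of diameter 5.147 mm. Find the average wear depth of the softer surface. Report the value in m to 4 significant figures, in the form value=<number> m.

The computation holds full precision — intermediates are printed rounded. Rounded just once, at four significant digits.
The distance L = 1.030e+06 mm = 1030 m.
Hardness H = 4.277 GPa = 4.277e+09 Pa.
Pin diameter d = 5.147 mm = 0.005147 m. Contact area A = π·d²/4 = π·(0.005147 m)²/4 = 2.081e-05 m².
SI base units throughout: W = 21.45 N, H = 4.277e+09 Pa, K = 2.113e-06.
Worn volume V = K·W·L/H = 2.113e-06 · 21.45 · 1030 / 4.277e+09 = 1.092e-11 m³.
Depth h = V/A = 1.092e-11 / 2.081e-05 = 5.246e-07 m.

value=5.246e-07 m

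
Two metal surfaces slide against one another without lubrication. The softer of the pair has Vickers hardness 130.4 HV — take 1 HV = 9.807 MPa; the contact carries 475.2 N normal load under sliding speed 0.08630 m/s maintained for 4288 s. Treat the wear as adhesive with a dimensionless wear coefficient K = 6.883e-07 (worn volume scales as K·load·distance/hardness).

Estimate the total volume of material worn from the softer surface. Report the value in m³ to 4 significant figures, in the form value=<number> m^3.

value=9.465e-11 m^3

The intermediates are printed rounded. All arithmetic keeps full float precision. Rounded once at the end: 4 significant digits.
Convert: Distance L = v·t = 0.08630 m/s × 4288 s = 370.1 m.
Convert: Hardness H = 130.4 HV × 9.807 MPa/HV = 1279 MPa = 1.279e+09 Pa.
In SI base units: W = 475.2 N, H = 1.279e+09 Pa, K = 6.883e-07.
The Archard volume V = K·W·L/H = 6.883e-07 · 475.2 · 370.1 / 1.279e+09 = 9.465e-11 m³.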